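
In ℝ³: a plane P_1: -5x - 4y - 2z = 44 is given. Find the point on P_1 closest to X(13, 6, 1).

Foot = X − λn with λ = (n·X − d)/|n|² = (-91 − 44)/45 = -3.
Foot = (13, 6, 1) − (-3)·(-5, -4, -2) = (-2, -6, -5).

(-2, -6, -5)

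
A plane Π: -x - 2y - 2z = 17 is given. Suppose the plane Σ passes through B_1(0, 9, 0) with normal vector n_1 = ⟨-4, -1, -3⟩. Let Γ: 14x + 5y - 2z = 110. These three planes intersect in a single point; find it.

Σ: n_1·r = n_1·B_1 gives -4x - y - 3z = -9.
Solving the 3×3 linear system -x - 2y - 2z = 17, -4x - y - 3z = -9, 14x + 5y - 2z = 110 (e.g. by elimination or Cramer's rule, determinant = 95) gives (9, -6, -7).

(9, -6, -7)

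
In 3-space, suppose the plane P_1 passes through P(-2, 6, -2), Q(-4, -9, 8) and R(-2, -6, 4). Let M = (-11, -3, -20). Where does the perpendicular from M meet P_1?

(4, 3, -8)

PQ = (-2, -15, 10), PR = (0, -12, 6); a normal to P_1 is PQ × PR = (30, 12, 24).
Using P: P_1 has equation 30x + 12y + 24z = -36.
Foot = M − λn with λ = (n·M − d)/|n|² = (-846 − (-36))/1620 = -1/2.
Foot = (-11, -3, -20) − (-1/2)·(30, 12, 24) = (4, 3, -8).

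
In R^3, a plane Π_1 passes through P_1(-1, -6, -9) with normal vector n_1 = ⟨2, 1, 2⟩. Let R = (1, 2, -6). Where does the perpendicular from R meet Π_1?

(-3, 0, -10)

Π_1: n_1·r = n_1·P_1 gives 2x + y + 2z = -26.
Foot = R − λn with λ = (n·R − d)/|n|² = (-8 − (-26))/9 = 2.
Foot = (1, 2, -6) − 2·(2, 1, 2) = (-3, 0, -10).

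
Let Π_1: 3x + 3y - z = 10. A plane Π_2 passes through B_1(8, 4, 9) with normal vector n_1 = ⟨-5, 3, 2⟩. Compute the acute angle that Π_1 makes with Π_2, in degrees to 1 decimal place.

72.7

Π_2: n_1·r = n_1·B_1 gives -5x + 3y + 2z = -10.
cos θ = |n₁·n₂| / (|n₁||n₂|) = |-8| / (√19 · √38).
θ = arccos(0.29773) ≈ 72.7°.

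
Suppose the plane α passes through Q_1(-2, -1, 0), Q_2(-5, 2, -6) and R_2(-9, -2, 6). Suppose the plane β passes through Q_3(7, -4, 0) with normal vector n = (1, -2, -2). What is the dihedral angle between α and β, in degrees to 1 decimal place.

37.7

Q_1Q_2 = (-3, 3, -6), Q_1R_2 = (-7, -1, 6); a normal to α is Q_1Q_2 × Q_1R_2 = (12, 60, 24).
Using Q_1: α has equation 12x + 60y + 24z = -84.
β: n·r = n·Q_3 gives x - 2y - 2z = 15.
cos θ = |n₁·n₂| / (|n₁||n₂|) = |-156| / (√4320 · √9).
θ = arccos(0.79115) ≈ 37.7°.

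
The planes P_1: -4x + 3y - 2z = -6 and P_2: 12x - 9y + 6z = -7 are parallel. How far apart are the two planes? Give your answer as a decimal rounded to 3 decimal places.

Rescale P_2 by 1/(-3): -4x + 3y - 2z = 7/3. Then distance = |-6 − (7/3)| / √29 ≈ 1.547.

1.547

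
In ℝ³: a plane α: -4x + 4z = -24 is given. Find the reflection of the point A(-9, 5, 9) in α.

λ = (n·A − d)/|n|² = (72 − (-24))/32 = 3.
Reflection = A − 2λn = (-9, 5, 9) − 6·(-4, 0, 4) = (15, 5, -15).

(15, 5, -15)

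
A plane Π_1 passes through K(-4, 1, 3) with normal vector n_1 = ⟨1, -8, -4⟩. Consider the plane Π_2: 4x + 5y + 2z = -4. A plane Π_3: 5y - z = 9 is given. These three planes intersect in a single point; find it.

Π_1: n_1·r = n_1·K gives x - 8y - 4z = -24.
Solving the 3×3 linear system x - 8y - 4z = -24, 4x + 5y + 2z = -4, 5y - z = 9 (e.g. by elimination or Cramer's rule, determinant = -127) gives (-4, 2, 1).

(-4, 2, 1)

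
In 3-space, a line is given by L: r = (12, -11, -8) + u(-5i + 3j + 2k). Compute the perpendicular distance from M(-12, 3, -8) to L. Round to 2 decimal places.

9.02

Taking (12, -11, -8) on L with direction v = (-5, 3, 2): w = M − (12, -11, -8) = (-24, 14, 0), and w × v = (28, 48, -2).
Distance = |w × v| / |v| = √3092 / √38 ≈ 9.02.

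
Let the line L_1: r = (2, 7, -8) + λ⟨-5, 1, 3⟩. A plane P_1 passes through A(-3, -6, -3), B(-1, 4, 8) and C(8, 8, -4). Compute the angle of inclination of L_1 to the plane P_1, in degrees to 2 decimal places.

AB = (2, 10, 11), AC = (11, 14, -1); a normal to P_1 is AB × AC = (-164, 123, -82).
Using A: P_1 has equation -164x + 123y - 82z = 0.
sin θ = |n·v| / (|n||v|) = |697| / (√48749 · √35) = 0.53360.
θ ≈ 32.25°.

32.25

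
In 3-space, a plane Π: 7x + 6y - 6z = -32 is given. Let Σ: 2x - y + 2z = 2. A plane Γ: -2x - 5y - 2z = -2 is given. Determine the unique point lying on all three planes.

(-2, 0, 3)

Solving the 3×3 linear system 7x + 6y - 6z = -32, 2x - y + 2z = 2, -2x - 5y - 2z = -2 (e.g. by elimination or Cramer's rule, determinant = 156) gives (-2, 0, 3).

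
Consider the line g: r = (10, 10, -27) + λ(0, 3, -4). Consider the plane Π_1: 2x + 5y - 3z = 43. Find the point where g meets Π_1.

(10, -2, -11)

Substitute r = (10, 10, -27) + t(0, 3, -4) into the plane: 151 + 27t = 43, so t = -4.
Intersection: (10, 10, -27) + (-4)·(0, 3, -4) = (10, -2, -11).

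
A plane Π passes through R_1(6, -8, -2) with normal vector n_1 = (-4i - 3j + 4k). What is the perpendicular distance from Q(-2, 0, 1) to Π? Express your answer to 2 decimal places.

3.12

Π: n_1·r = n_1·R_1 gives -4x - 3y + 4z = -8.
n·Q − d = (-4)·(-2) + (-3)·(0) + (4)·(1) − (-8) = 20; |n| = √41.
Distance = |20| / √41 = 20/√41 ≈ 3.12.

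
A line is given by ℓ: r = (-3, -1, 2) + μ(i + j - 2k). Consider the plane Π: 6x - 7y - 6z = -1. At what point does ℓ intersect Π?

(-1, 1, -2)

Substitute r = (-3, -1, 2) + t(1, 1, -2) into the plane: -23 + 11t = -1, so t = 2.
Intersection: (-3, -1, 2) + 2·(1, 1, -2) = (-1, 1, -2).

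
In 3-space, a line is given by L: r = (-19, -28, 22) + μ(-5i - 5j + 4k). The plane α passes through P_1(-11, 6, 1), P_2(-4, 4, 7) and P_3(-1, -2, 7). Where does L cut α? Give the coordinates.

(1, -8, 6)

P_1P_2 = (7, -2, 6), P_1P_3 = (10, -8, 6); a normal to α is P_1P_2 × P_1P_3 = (36, 18, -36).
Using P_1: α has equation 36x + 18y - 36z = -324.
Substitute r = (-19, -28, 22) + t(-5, -5, 4) into the plane: -1980 + (-414)t = -324, so t = -4.
Intersection: (-19, -28, 22) + (-4)·(-5, -5, 4) = (1, -8, 6).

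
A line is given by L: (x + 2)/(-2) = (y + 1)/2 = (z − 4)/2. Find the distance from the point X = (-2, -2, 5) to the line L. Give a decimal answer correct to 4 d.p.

1.4142

L has direction (-2, 2, 2) through (-2, -1, 4).
Taking (-2, -1, 4) on L with direction v = (-2, 2, 2): w = X − (-2, -1, 4) = (0, -1, 1), and w × v = (-4, -2, -2).
Distance = |w × v| / |v| = √24 / √12 ≈ 1.4142.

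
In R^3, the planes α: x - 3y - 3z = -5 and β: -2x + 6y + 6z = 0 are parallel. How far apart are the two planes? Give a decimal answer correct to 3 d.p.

Rescale β by 1/(-2): x - 3y - 3z = 0. Then distance = |-5 − 0| / √19 ≈ 1.147.

1.147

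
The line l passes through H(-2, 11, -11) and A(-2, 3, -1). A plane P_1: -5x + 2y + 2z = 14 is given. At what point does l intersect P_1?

A direction vector for l is A − H = (0, -8, 10).
Substitute r = (-2, 11, -11) + t(0, -8, 10) into the plane: 10 + 4t = 14, so t = 1.
Intersection: (-2, 11, -11) + 1·(0, -8, 10) = (-2, 3, -1).

(-2, 3, -1)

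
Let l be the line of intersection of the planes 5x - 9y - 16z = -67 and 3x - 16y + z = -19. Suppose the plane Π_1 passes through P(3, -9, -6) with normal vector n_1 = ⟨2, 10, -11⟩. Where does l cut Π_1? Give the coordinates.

(3, 2, 4)

Direction of l: (5, -9, -16) × (3, -16, 1) = (-265, -53, -53).
A point on l: solving the two plane equations with x = 13 gives (13, 4, 6).
Π_1: n_1·r = n_1·P gives 2x + 10y - 11z = -18.
Substitute r = (13, 4, 6) + t(-265, -53, -53) into the plane: 0 + (-477)t = -18, so t = 2/53.
Intersection: (13, 4, 6) + (2/53)·(-265, -53, -53) = (3, 2, 4).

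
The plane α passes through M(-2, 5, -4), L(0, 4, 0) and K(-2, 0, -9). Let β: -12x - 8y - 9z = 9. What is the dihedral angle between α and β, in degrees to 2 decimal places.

53.56

ML = (2, -1, 4), MK = (0, -5, -5); a normal to α is ML × MK = (25, 10, -10).
Using M: α has equation 25x + 10y - 10z = 40.
cos θ = |n₁·n₂| / (|n₁||n₂|) = |-290| / (√825 · √289).
θ = arccos(0.59391) ≈ 53.56°.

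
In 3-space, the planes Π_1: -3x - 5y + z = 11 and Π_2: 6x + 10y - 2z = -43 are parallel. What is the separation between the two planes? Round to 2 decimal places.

Rescale Π_2 by 1/(-2): -3x - 5y + z = 43/2. Then distance = |11 − (43/2)| / √35 ≈ 1.77.

1.77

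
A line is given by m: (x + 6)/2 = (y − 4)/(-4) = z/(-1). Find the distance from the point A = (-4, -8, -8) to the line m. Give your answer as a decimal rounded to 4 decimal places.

m has direction (2, -4, -1) through (-6, 4, 0).
Taking (-6, 4, 0) on m with direction v = (2, -4, -1): w = A − (-6, 4, 0) = (2, -12, -8), and w × v = (-20, -14, 16).
Distance = |w × v| / |v| = √852 / √21 ≈ 6.3696.

6.3696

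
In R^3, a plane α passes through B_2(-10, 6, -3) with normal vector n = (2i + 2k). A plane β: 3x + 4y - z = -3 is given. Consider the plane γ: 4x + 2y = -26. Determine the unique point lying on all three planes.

(-9, 5, -4)

α: n·r = n·B_2 gives 2x + 2z = -26.
Solving the 3×3 linear system 2x + 2z = -26, 3x + 4y - z = -3, 4x + 2y = -26 (e.g. by elimination or Cramer's rule, determinant = -16) gives (-9, 5, -4).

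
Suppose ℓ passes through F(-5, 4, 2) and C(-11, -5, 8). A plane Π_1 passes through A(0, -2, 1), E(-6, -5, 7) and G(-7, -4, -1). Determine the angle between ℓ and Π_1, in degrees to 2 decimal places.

A direction vector for ℓ is C − F = (-6, -9, 6).
AE = (-6, -3, 6), AG = (-7, -2, -2); a normal to Π_1 is AE × AG = (18, -54, -9).
Using A: Π_1 has equation 18x - 54y - 9z = 99.
sin θ = |n·v| / (|n||v|) = |324| / (√3321 · √153) = 0.45453.
θ ≈ 27.03°.

27.03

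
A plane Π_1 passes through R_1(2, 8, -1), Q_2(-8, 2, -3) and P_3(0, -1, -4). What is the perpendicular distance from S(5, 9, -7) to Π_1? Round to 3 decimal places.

6.008

R_1Q_2 = (-10, -6, -2), R_1P_3 = (-2, -9, -3); a normal to Π_1 is R_1Q_2 × R_1P_3 = (0, -26, 78).
Using R_1: Π_1 has equation -26y + 78z = -286.
n·S − d = (0)·(5) + (-26)·(9) + (78)·(-7) − (-286) = -494; |n| = √6760.
Distance = |-494| / √6760 = 494/√6760 ≈ 6.008.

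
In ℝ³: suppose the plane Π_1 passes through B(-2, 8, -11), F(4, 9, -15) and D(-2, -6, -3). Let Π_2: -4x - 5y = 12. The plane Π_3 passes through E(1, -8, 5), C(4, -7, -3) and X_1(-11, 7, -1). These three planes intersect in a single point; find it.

BF = (6, 1, -4), BD = (0, -14, 8); a normal to Π_1 is BF × BD = (-48, -48, -84).
Using B: Π_1 has equation -48x - 48y - 84z = 636.
EC = (3, 1, -8), EX_1 = (-12, 15, -6); a normal to Π_3 is EC × EX_1 = (114, 114, 57).
Using E: Π_3 has equation 114x + 114y + 57z = -513.
Solving the 3×3 linear system -48x - 48y - 84z = 636, -4x - 5y = 12, 114x + 114y + 57z = -513 (e.g. by elimination or Cramer's rule, determinant = -6840) gives (7, -8, -7).

(7, -8, -7)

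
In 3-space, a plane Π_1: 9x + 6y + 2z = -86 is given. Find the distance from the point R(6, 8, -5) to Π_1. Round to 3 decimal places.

n·R − d = (9)·(6) + (6)·(8) + (2)·(-5) − (-86) = 178; |n| = √121.
Distance = |178| / √121 = 178/√121 ≈ 16.182.

16.182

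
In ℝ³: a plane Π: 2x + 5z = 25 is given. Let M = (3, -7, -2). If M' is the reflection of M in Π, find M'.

(7, -7, 8)

λ = (n·M − d)/|n|² = (-4 − 25)/29 = -1.
Reflection = M − 2λn = (3, -7, -2) − (-2)·(2, 0, 5) = (7, -7, 8).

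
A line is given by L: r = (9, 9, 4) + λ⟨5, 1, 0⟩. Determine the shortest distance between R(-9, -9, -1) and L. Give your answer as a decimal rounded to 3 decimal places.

Taking (9, 9, 4) on L with direction v = (5, 1, 0): w = R − (9, 9, 4) = (-18, -18, -5), and w × v = (5, -25, 72).
Distance = |w × v| / |v| = √5834 / √26 ≈ 14.979.

14.979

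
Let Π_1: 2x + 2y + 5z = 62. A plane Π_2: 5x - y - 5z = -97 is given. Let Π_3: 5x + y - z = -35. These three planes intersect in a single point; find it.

(-6, 7, 12)

Solving the 3×3 linear system 2x + 2y + 5z = 62, 5x - y - 5z = -97, 5x + y - z = -35 (e.g. by elimination or Cramer's rule, determinant = 22) gives (-6, 7, 12).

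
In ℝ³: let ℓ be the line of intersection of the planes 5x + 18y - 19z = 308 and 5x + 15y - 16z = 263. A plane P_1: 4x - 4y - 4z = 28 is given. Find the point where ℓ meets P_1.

Direction of ℓ: (5, 18, -19) × (5, 15, -16) = (-3, -15, -15).
A point on ℓ: solving the two plane equations with x = 9 gives (9, 22, 7).
Substitute r = (9, 22, 7) + t(-3, -15, -15) into the plane: -80 + 108t = 28, so t = 1.
Intersection: (9, 22, 7) + 1·(-3, -15, -15) = (6, 7, -8).

(6, 7, -8)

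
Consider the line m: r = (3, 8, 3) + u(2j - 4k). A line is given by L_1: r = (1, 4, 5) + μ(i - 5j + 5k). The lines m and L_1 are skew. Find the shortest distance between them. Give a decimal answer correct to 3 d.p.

Common perpendicular direction n = (0, 2, -4) × (1, -5, 5) = (-10, -4, -2).
With w = (1, 4, 5) − (3, 8, 3) = (-2, -4, 2), w · n = 32.
Distance = |w · n| / |n| = |32| / √120 ≈ 2.921.

2.921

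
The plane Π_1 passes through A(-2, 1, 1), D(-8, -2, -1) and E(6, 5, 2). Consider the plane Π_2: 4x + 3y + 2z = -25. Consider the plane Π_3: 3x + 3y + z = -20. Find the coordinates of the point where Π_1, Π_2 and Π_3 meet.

AD = (-6, -3, -2), AE = (8, 4, 1); a normal to Π_1 is AD × AE = (5, -10, 0).
Using A: Π_1 has equation 5x - 10y = -20.
Solving the 3×3 linear system 5x - 10y = -20, 4x + 3y + 2z = -25, 3x + 3y + z = -20 (e.g. by elimination or Cramer's rule, determinant = -35) gives (-6, -1, 1).

(-6, -1, 1)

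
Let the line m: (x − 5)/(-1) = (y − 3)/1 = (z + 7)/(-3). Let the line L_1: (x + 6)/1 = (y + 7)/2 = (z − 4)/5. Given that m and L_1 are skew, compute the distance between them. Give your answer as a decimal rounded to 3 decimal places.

15.031

m has direction (-1, 1, -3) through (5, 3, -7).
L_1 has direction (1, 2, 5) through (-6, -7, 4).
Common perpendicular direction n = (-1, 1, -3) × (1, 2, 5) = (11, 2, -3).
With w = (-6, -7, 4) − (5, 3, -7) = (-11, -10, 11), w · n = -174.
Distance = |w · n| / |n| = |-174| / √134 ≈ 15.031.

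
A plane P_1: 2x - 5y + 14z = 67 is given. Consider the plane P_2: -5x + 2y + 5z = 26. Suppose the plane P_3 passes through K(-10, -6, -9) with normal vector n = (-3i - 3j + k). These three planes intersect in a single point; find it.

(-5, -7, 3)

P_3: n·r = n·K gives -3x - 3y + z = 39.
Solving the 3×3 linear system 2x - 5y + 14z = 67, -5x + 2y + 5z = 26, -3x - 3y + z = 39 (e.g. by elimination or Cramer's rule, determinant = 378) gives (-5, -7, 3).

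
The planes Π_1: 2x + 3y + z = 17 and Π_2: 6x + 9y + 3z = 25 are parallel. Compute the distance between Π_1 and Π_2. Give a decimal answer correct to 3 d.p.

Rescale Π_2 by 1/3: 2x + 3y + z = 25/3. Then distance = |17 − (25/3)| / √14 ≈ 2.316.

2.316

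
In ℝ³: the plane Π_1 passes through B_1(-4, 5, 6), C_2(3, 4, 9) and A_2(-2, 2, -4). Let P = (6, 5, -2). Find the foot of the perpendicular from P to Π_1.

B_1C_2 = (7, -1, 3), B_1A_2 = (2, -3, -10); a normal to Π_1 is B_1C_2 × B_1A_2 = (19, 76, -19).
Using B_1: Π_1 has equation 19x + 76y - 19z = 190.
Foot = P − λn with λ = (n·P − d)/|n|² = (532 − 190)/6498 = 1/19.
Foot = (6, 5, -2) − (1/19)·(19, 76, -19) = (5, 1, -1).

(5, 1, -1)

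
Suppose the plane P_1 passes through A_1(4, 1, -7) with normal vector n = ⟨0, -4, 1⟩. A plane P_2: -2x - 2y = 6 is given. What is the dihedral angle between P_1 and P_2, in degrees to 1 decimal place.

P_1: n·r = n·A_1 gives -4y + z = -11.
cos θ = |n₁·n₂| / (|n₁||n₂|) = |8| / (√17 · √8).
θ = arccos(0.68599) ≈ 46.7°.

46.7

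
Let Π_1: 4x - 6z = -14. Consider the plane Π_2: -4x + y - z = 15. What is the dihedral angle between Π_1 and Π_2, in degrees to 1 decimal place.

cos θ = |n₁·n₂| / (|n₁||n₂|) = |-10| / (√52 · √18).
θ = arccos(0.32686) ≈ 70.9°.

70.9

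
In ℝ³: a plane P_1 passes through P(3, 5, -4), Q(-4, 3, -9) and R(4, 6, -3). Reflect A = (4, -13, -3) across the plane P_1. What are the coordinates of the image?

(10, -9, -13)

PQ = (-7, -2, -5), PR = (1, 1, 1); a normal to P_1 is PQ × PR = (3, 2, -5).
Using P: P_1 has equation 3x + 2y - 5z = 39.
λ = (n·A − d)/|n|² = (1 − 39)/38 = -1.
Reflection = A − 2λn = (4, -13, -3) − (-2)·(3, 2, -5) = (10, -9, -13).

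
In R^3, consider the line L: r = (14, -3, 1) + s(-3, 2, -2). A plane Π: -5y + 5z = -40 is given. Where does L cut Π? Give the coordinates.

(5, 3, -5)

Substitute r = (14, -3, 1) + t(-3, 2, -2) into the plane: 20 + (-20)t = -40, so t = 3.
Intersection: (14, -3, 1) + 3·(-3, 2, -2) = (5, 3, -5).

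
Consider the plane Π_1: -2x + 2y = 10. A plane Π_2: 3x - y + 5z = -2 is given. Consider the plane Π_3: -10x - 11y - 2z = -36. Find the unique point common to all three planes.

(-1, 4, 1)

Solving the 3×3 linear system -2x + 2y = 10, 3x - y + 5z = -2, -10x - 11y - 2z = -36 (e.g. by elimination or Cramer's rule, determinant = -202) gives (-1, 4, 1).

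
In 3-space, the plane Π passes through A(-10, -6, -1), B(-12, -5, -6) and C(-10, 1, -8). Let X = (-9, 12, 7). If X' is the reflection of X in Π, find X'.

AB = (-2, 1, -5), AC = (0, 7, -7); a normal to Π is AB × AC = (28, -14, -14).
Using A: Π has equation 28x - 14y - 14z = -182.
λ = (n·X − d)/|n|² = (-518 − (-182))/1176 = -2/7.
Reflection = X − 2λn = (-9, 12, 7) − (-4/7)·(28, -14, -14) = (7, 4, -1).

(7, 4, -1)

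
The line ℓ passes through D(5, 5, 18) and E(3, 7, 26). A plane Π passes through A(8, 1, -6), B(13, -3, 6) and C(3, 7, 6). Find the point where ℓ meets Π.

A direction vector for ℓ is E − D = (-2, 2, 8).
AB = (5, -4, 12), AC = (-5, 6, 12); a normal to Π is AB × AC = (-120, -120, 10).
Using A: Π has equation -120x - 120y + 10z = -1140.
Substitute r = (5, 5, 18) + t(-2, 2, 8) into the plane: -1020 + 80t = -1140, so t = -3/2.
Intersection: (5, 5, 18) + (-3/2)·(-2, 2, 8) = (8, 2, 6).

(8, 2, 6)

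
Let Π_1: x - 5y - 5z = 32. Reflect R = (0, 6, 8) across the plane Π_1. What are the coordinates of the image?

(4, -14, -12)

λ = (n·R − d)/|n|² = (-70 − 32)/51 = -2.
Reflection = R − 2λn = (0, 6, 8) − (-4)·(1, -5, -5) = (4, -14, -12).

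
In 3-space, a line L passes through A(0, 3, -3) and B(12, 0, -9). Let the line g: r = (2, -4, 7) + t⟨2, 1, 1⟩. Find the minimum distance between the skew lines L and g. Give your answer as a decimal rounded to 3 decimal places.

A direction vector for L is B − A = (12, -3, -6).
Common perpendicular direction n = (12, -3, -6) × (2, 1, 1) = (3, -24, 18).
With w = (2, -4, 7) − (0, 3, -3) = (2, -7, 10), w · n = 354.
Distance = |w · n| / |n| = |354| / √909 ≈ 11.741.

11.741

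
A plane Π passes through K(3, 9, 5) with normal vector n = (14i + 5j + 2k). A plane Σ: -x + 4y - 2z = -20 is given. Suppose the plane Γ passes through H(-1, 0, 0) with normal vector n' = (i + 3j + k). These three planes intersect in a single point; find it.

Π: n·r = n·K gives 14x + 5y + 2z = 97.
Γ: n'·r = n'·H gives x + 3y + z = -1.
Solving the 3×3 linear system 14x + 5y + 2z = 97, -x + 4y - 2z = -20, x + 3y + z = -1 (e.g. by elimination or Cramer's rule, determinant = 121) gives (8, -3, 0).

(8, -3, 0)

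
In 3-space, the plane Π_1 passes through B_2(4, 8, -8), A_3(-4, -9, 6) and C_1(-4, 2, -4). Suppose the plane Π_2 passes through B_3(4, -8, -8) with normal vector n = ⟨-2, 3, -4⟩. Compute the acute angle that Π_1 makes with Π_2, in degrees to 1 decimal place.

82.9

B_2A_3 = (-8, -17, 14), B_2C_1 = (-8, -6, 4); a normal to Π_1 is B_2A_3 × B_2C_1 = (16, -80, -88).
Using B_2: Π_1 has equation 16x - 80y - 88z = 128.
Π_2: n·r = n·B_3 gives -2x + 3y - 4z = 0.
cos θ = |n₁·n₂| / (|n₁||n₂|) = |80| / (√14400 · √29).
θ = arccos(0.12380) ≈ 82.9°.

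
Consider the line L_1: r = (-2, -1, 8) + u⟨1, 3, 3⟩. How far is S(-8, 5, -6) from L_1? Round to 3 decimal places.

14.854

Taking (-2, -1, 8) on L_1 with direction v = (1, 3, 3): w = S − (-2, -1, 8) = (-6, 6, -14), and w × v = (60, 4, -24).
Distance = |w × v| / |v| = √4192 / √19 ≈ 14.854.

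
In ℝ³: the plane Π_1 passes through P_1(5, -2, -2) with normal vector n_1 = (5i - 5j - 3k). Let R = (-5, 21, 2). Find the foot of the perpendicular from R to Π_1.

Π_1: n_1·r = n_1·P_1 gives 5x - 5y - 3z = 41.
Foot = R − λn with λ = (n·R − d)/|n|² = (-136 − 41)/59 = -3.
Foot = (-5, 21, 2) − (-3)·(5, -5, -3) = (10, 6, -7).

(10, 6, -7)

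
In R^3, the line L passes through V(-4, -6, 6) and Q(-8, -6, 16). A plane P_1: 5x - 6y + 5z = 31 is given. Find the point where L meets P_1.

A direction vector for L is Q − V = (-4, 0, 10).
Substitute r = (-4, -6, 6) + t(-4, 0, 10) into the plane: 46 + 30t = 31, so t = -1/2.
Intersection: (-4, -6, 6) + (-1/2)·(-4, 0, 10) = (-2, -6, 1).

(-2, -6, 1)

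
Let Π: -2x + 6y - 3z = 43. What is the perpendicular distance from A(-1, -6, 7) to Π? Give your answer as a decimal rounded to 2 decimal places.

14.00

n·A − d = (-2)·(-1) + (6)·(-6) + (-3)·(7) − 43 = -98; |n| = √49.
Distance = |-98| / √49 = 98/√49 ≈ 14.00.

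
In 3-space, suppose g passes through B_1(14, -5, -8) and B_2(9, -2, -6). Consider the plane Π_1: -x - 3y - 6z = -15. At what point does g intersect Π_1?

A direction vector for g is B_2 − B_1 = (-5, 3, 2).
Substitute r = (14, -5, -8) + t(-5, 3, 2) into the plane: 49 + (-16)t = -15, so t = 4.
Intersection: (14, -5, -8) + 4·(-5, 3, 2) = (-6, 7, 0).

(-6, 7, 0)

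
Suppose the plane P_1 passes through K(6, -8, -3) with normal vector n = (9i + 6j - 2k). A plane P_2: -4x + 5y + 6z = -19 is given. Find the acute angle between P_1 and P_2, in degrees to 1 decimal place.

P_1: n·r = n·K gives 9x + 6y - 2z = 12.
cos θ = |n₁·n₂| / (|n₁||n₂|) = |-18| / (√121 · √77).
θ = arccos(0.18648) ≈ 79.3°.

79.3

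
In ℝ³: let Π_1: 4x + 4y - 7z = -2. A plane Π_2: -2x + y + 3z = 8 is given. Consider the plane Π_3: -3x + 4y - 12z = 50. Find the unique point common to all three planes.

(-6, 2, -2)

Solving the 3×3 linear system 4x + 4y - 7z = -2, -2x + y + 3z = 8, -3x + 4y - 12z = 50 (e.g. by elimination or Cramer's rule, determinant = -193) gives (-6, 2, -2).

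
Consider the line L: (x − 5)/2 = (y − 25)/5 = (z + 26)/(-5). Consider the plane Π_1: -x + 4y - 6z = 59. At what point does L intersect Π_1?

L has direction (2, 5, -5) through (5, 25, -26).
Substitute r = (5, 25, -26) + t(2, 5, -5) into the plane: 251 + 48t = 59, so t = -4.
Intersection: (5, 25, -26) + (-4)·(2, 5, -5) = (-3, 5, -6).

(-3, 5, -6)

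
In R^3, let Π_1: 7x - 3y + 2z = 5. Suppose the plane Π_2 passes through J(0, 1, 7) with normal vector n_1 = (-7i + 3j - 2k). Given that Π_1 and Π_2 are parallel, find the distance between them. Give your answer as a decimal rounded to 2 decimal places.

Π_2: n_1·r = n_1·J gives -7x + 3y - 2z = -11.
Rescale Π_2 by 1/(-1): 7x - 3y + 2z = 11. Then distance = |5 − 11| / √62 ≈ 0.76.

0.76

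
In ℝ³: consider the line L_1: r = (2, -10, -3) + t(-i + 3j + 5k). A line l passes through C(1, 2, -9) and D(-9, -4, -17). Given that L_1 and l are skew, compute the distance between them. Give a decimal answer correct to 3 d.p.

13.396

A direction vector for l is D − C = (-10, -6, -8).
Common perpendicular direction n = (-1, 3, 5) × (-10, -6, -8) = (6, -58, 36).
With w = (1, 2, -9) − (2, -10, -3) = (-1, 12, -6), w · n = -918.
Distance = |w · n| / |n| = |-918| / √4696 ≈ 13.396.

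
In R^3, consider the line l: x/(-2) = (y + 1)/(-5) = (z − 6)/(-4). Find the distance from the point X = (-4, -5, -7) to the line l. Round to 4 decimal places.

l has direction (-2, -5, -4) through (0, -1, 6).
Taking (0, -1, 6) on l with direction v = (-2, -5, -4): w = X − (0, -1, 6) = (-4, -4, -13), and w × v = (-49, 10, 12).
Distance = |w × v| / |v| = √2645 / √45 ≈ 7.6667.

7.6667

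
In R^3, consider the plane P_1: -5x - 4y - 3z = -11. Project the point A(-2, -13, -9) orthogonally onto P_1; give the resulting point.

Foot = A − λn with λ = (n·A − d)/|n|² = (89 − (-11))/50 = 2.
Foot = (-2, -13, -9) − 2·(-5, -4, -3) = (8, -5, -3).

(8, -5, -3)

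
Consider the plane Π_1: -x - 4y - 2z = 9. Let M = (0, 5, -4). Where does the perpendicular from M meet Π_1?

Foot = M − λn with λ = (n·M − d)/|n|² = (-12 − 9)/21 = -1.
Foot = (0, 5, -4) − (-1)·(-1, -4, -2) = (-1, 1, -6).

(-1, 1, -6)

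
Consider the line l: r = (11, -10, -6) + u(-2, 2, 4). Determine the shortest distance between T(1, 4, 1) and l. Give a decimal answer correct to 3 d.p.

Taking (11, -10, -6) on l with direction v = (-2, 2, 4): w = T − (11, -10, -6) = (-10, 14, 7), and w × v = (42, 26, 8).
Distance = |w × v| / |v| = √2504 / √24 ≈ 10.214.

10.214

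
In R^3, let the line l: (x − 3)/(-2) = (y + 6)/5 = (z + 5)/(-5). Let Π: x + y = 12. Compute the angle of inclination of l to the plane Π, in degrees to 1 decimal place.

16.8

l has direction (-2, 5, -5) through (3, -6, -5).
sin θ = |n·v| / (|n||v|) = |3| / (√2 · √54) = 0.28868.
θ ≈ 16.8°.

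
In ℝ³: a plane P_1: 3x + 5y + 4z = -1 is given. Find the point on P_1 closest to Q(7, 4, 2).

(4, -1, -2)

Foot = Q − λn with λ = (n·Q − d)/|n|² = (49 − (-1))/50 = 1.
Foot = (7, 4, 2) − 1·(3, 5, 4) = (4, -1, -2).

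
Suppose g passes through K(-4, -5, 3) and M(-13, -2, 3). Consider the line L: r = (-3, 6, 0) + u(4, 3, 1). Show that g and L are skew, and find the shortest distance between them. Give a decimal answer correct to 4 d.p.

A direction vector for g is M − K = (-9, 3, 0).
Common perpendicular direction n = (-9, 3, 0) × (4, 3, 1) = (3, 9, -39).
With w = (-3, 6, 0) − (-4, -5, 3) = (1, 11, -3), w · n = 219.
Since n ≠ 0 the lines are not parallel, and w · n = 219 ≠ 0 so they do not intersect; hence they are skew.
Distance = |w · n| / |n| = |219| / √1611 ≈ 5.4563.

5.4563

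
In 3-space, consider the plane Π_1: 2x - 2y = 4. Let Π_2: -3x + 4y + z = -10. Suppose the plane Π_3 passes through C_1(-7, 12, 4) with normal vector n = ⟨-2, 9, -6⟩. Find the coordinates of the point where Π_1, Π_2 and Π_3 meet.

(8, 6, -10)

Π_3: n·r = n·C_1 gives -2x + 9y - 6z = 98.
Solving the 3×3 linear system 2x - 2y = 4, -3x + 4y + z = -10, -2x + 9y - 6z = 98 (e.g. by elimination or Cramer's rule, determinant = -26) gives (8, 6, -10).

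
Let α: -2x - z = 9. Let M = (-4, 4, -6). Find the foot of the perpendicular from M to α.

Foot = M − λn with λ = (n·M − d)/|n|² = (14 − 9)/5 = 1.
Foot = (-4, 4, -6) − 1·(-2, 0, -1) = (-2, 4, -5).

(-2, 4, -5)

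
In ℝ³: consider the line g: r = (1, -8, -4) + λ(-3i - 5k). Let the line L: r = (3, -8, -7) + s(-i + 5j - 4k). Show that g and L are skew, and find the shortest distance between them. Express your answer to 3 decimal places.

3.168

Common perpendicular direction n = (-3, 0, -5) × (-1, 5, -4) = (25, -7, -15).
With w = (3, -8, -7) − (1, -8, -4) = (2, 0, -3), w · n = 95.
Since n ≠ 0 the lines are not parallel, and w · n = 95 ≠ 0 so they do not intersect; hence they are skew.
Distance = |w · n| / |n| = |95| / √899 ≈ 3.168.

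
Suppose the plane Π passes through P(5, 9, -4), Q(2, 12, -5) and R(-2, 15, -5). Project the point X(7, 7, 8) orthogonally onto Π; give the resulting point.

PQ = (-3, 3, -1), PR = (-7, 6, -1); a normal to Π is PQ × PR = (3, 4, 3).
Using P: Π has equation 3x + 4y + 3z = 39.
Foot = X − λn with λ = (n·X − d)/|n|² = (73 − 39)/34 = 1.
Foot = (7, 7, 8) − 1·(3, 4, 3) = (4, 3, 5).

(4, 3, 5)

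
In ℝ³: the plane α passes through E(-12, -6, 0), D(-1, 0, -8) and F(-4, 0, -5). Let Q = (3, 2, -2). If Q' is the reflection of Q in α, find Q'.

(-5, 6, -10)

ED = (11, 6, -8), EF = (8, 6, -5); a normal to α is ED × EF = (18, -9, 18).
Using E: α has equation 18x - 9y + 18z = -162.
λ = (n·Q − d)/|n|² = (0 − (-162))/729 = 2/9.
Reflection = Q − 2λn = (3, 2, -2) − (4/9)·(18, -9, 18) = (-5, 6, -10).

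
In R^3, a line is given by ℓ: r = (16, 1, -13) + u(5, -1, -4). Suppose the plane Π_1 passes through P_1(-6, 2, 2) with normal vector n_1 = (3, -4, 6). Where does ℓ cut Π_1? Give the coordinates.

(-4, 5, 3)

Π_1: n_1·r = n_1·P_1 gives 3x - 4y + 6z = -14.
Substitute r = (16, 1, -13) + t(5, -1, -4) into the plane: -34 + (-5)t = -14, so t = -4.
Intersection: (16, 1, -13) + (-4)·(5, -1, -4) = (-4, 5, 3).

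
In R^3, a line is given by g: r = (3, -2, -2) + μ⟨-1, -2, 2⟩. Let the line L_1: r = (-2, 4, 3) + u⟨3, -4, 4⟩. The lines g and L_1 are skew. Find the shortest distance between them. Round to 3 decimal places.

Common perpendicular direction n = (-1, -2, 2) × (3, -4, 4) = (0, 10, 10).
With w = (-2, 4, 3) − (3, -2, -2) = (-5, 6, 5), w · n = 110.
Distance = |w · n| / |n| = |110| / √200 ≈ 7.778.

7.778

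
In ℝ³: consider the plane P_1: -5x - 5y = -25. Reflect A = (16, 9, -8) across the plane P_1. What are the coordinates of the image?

λ = (n·A − d)/|n|² = (-125 − (-25))/50 = -2.
Reflection = A − 2λn = (16, 9, -8) − (-4)·(-5, -5, 0) = (-4, -11, -8).

(-4, -11, -8)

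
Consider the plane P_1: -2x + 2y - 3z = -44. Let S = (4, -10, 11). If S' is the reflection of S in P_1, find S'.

(0, -6, 5)

λ = (n·S − d)/|n|² = (-61 − (-44))/17 = -1.
Reflection = S − 2λn = (4, -10, 11) − (-2)·(-2, 2, -3) = (0, -6, 5).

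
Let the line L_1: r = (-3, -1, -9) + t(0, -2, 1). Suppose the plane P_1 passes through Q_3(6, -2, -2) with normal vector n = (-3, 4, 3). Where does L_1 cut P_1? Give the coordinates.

P_1: n·r = n·Q_3 gives -3x + 4y + 3z = -32.
Substitute r = (-3, -1, -9) + t(0, -2, 1) into the plane: -22 + (-5)t = -32, so t = 2.
Intersection: (-3, -1, -9) + 2·(0, -2, 1) = (-3, -5, -7).

(-3, -5, -7)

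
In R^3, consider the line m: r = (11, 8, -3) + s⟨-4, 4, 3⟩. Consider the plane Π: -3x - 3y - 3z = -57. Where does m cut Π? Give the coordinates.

(7, 12, 0)

Substitute r = (11, 8, -3) + t(-4, 4, 3) into the plane: -48 + (-9)t = -57, so t = 1.
Intersection: (11, 8, -3) + 1·(-4, 4, 3) = (7, 12, 0).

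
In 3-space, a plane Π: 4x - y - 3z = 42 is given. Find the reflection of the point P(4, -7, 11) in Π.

λ = (n·P − d)/|n|² = (-10 − 42)/26 = -2.
Reflection = P − 2λn = (4, -7, 11) − (-4)·(4, -1, -3) = (20, -11, -1).

(20, -11, -1)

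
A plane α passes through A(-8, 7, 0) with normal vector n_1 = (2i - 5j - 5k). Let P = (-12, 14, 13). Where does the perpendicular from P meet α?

α: n_1·r = n_1·A gives 2x - 5y - 5z = -51.
Foot = P − λn with λ = (n·P − d)/|n|² = (-159 − (-51))/54 = -2.
Foot = (-12, 14, 13) − (-2)·(2, -5, -5) = (-8, 4, 3).

(-8, 4, 3)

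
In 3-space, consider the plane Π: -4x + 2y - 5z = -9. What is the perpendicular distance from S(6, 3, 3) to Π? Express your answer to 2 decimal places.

n·S − d = (-4)·(6) + (2)·(3) + (-5)·(3) − (-9) = -24; |n| = √45.
Distance = |-24| / √45 = 24/√45 ≈ 3.58.

3.58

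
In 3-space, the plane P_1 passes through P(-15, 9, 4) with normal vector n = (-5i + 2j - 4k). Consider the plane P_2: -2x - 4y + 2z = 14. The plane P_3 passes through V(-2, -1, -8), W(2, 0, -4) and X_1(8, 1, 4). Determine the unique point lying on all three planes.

P_1: n·r = n·P gives -5x + 2y - 4z = 77.
VW = (4, 1, 4), VX_1 = (10, 2, 12); a normal to P_3 is VW × VX_1 = (4, -8, -2).
Using V: P_3 has equation 4x - 8y - 2z = 16.
Solving the 3×3 linear system -5x + 2y - 4z = 77, -2x - 4y + 2z = 14, 4x - 8y - 2z = 16 (e.g. by elimination or Cramer's rule, determinant = -240) gives (-9, -4, -10).

(-9, -4, -10)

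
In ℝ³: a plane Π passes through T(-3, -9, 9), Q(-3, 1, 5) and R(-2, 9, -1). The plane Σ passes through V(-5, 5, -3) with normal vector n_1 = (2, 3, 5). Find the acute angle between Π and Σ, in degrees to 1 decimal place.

TQ = (0, 10, -4), TR = (1, 18, -10); a normal to Π is TQ × TR = (-28, -4, -10).
Using T: Π has equation -28x - 4y - 10z = 30.
Σ: n_1·r = n_1·V gives 2x + 3y + 5z = -10.
cos θ = |n₁·n₂| / (|n₁||n₂|) = |-118| / (√900 · √38).
θ = arccos(0.63807) ≈ 50.4°.

50.4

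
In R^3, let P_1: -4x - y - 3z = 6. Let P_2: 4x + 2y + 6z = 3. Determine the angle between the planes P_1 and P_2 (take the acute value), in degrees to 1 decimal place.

cos θ = |n₁·n₂| / (|n₁||n₂|) = |-36| / (√26 · √56).
θ = arccos(0.94346) ≈ 19.4°.

19.4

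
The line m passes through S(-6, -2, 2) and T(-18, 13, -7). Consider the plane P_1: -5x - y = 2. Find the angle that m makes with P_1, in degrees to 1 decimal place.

A direction vector for m is T − S = (-12, 15, -9).
sin θ = |n·v| / (|n||v|) = |45| / (√26 · √450) = 0.41603.
θ ≈ 24.6°.

24.6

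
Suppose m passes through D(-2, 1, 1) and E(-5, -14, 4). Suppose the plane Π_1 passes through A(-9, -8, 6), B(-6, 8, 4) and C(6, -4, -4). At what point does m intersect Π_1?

(-3, -4, 2)

A direction vector for m is E − D = (-3, -15, 3).
AB = (3, 16, -2), AC = (15, 4, -10); a normal to Π_1 is AB × AC = (-152, 0, -228).
Using A: Π_1 has equation -152x - 228z = 0.
Substitute r = (-2, 1, 1) + t(-3, -15, 3) into the plane: 76 + (-228)t = 0, so t = 1/3.
Intersection: (-2, 1, 1) + (1/3)·(-3, -15, 3) = (-3, -4, 2).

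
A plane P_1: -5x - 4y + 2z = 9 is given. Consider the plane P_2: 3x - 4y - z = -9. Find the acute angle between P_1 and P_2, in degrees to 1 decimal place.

88.3

cos θ = |n₁·n₂| / (|n₁||n₂|) = |-1| / (√45 · √26).
θ = arccos(0.02924) ≈ 88.3°.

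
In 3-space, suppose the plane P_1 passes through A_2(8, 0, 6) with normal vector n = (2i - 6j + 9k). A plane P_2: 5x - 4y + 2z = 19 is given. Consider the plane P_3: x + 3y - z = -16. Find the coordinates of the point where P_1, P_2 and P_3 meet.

(-1, -3, 6)

P_1: n·r = n·A_2 gives 2x - 6y + 9z = 70.
Solving the 3×3 linear system 2x - 6y + 9z = 70, 5x - 4y + 2z = 19, x + 3y - z = -16 (e.g. by elimination or Cramer's rule, determinant = 125) gives (-1, -3, 6).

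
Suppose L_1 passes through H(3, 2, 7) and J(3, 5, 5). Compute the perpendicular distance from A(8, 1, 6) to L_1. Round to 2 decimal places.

A direction vector for L_1 is J − H = (0, 3, -2).
Taking (3, 2, 7) on L_1 with direction v = (0, 3, -2): w = A − (3, 2, 7) = (5, -1, -1), and w × v = (5, 10, 15).
Distance = |w × v| / |v| = √350 / √13 ≈ 5.19.

5.19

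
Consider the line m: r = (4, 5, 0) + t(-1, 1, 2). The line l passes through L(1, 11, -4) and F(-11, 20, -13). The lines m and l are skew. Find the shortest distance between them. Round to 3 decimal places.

3.018

A direction vector for l is F − L = (-12, 9, -9).
Common perpendicular direction n = (-1, 1, 2) × (-12, 9, -9) = (-27, -33, 3).
With w = (1, 11, -4) − (4, 5, 0) = (-3, 6, -4), w · n = -129.
Distance = |w · n| / |n| = |-129| / √1827 ≈ 3.018.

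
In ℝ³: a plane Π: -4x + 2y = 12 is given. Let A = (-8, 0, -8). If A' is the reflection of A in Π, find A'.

(0, -4, -8)

λ = (n·A − d)/|n|² = (32 − 12)/20 = 1.
Reflection = A − 2λn = (-8, 0, -8) − 2·(-4, 2, 0) = (0, -4, -8).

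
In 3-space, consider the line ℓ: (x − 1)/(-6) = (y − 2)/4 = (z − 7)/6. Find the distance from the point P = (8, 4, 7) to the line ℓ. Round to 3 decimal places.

ℓ has direction (-6, 4, 6) through (1, 2, 7).
Taking (1, 2, 7) on ℓ with direction v = (-6, 4, 6): w = P − (1, 2, 7) = (7, 2, 0), and w × v = (12, -42, 40).
Distance = |w × v| / |v| = √3508 / √88 ≈ 6.314.

6.314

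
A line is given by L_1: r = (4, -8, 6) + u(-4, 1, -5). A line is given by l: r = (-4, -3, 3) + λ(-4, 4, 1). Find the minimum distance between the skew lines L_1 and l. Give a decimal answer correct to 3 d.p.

Common perpendicular direction n = (-4, 1, -5) × (-4, 4, 1) = (21, 24, -12).
With w = (-4, -3, 3) − (4, -8, 6) = (-8, 5, -3), w · n = -12.
Distance = |w · n| / |n| = |-12| / √1161 ≈ 0.352.

0.352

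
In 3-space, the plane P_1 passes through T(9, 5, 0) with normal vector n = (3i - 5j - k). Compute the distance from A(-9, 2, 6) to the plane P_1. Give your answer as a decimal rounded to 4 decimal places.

7.6064

P_1: n·r = n·T gives 3x - 5y - z = 2.
n·A − d = (3)·(-9) + (-5)·(2) + (-1)·(6) − 2 = -45; |n| = √35.
Distance = |-45| / √35 = 45/√35 ≈ 7.6064.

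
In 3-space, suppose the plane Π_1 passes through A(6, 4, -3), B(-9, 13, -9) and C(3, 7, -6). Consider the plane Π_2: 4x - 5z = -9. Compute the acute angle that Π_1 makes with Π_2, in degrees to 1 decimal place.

AB = (-15, 9, -6), AC = (-3, 3, -3); a normal to Π_1 is AB × AC = (-9, -27, -18).
Using A: Π_1 has equation -9x - 27y - 18z = -108.
cos θ = |n₁·n₂| / (|n₁||n₂|) = |54| / (√1134 · √41).
θ = arccos(0.25044) ≈ 75.5°.

75.5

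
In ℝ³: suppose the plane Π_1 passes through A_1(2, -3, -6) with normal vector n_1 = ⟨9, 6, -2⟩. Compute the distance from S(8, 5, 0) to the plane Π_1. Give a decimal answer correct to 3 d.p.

8.182

Π_1: n_1·r = n_1·A_1 gives 9x + 6y - 2z = 12.
n·S − d = (9)·(8) + (6)·(5) + (-2)·(0) − 12 = 90; |n| = √121.
Distance = |90| / √121 = 90/√121 ≈ 8.182.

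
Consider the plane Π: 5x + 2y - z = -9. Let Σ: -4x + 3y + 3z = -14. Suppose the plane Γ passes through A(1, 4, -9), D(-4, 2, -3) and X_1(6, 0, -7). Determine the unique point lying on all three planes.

AD = (-5, -2, 6), AX_1 = (5, -4, 2); a normal to Γ is AD × AX_1 = (20, 40, 30).
Using A: Γ has equation 20x + 40y + 30z = -90.
Solving the 3×3 linear system 5x + 2y - z = -9, -4x + 3y + 3z = -14, 20x + 40y + 30z = -90 (e.g. by elimination or Cramer's rule, determinant = 430) gives (2, -7, 5).

(2, -7, 5)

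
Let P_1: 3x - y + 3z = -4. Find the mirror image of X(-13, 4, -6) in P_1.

λ = (n·X − d)/|n|² = (-61 − (-4))/19 = -3.
Reflection = X − 2λn = (-13, 4, -6) − (-6)·(3, -1, 3) = (5, -2, 12).

(5, -2, 12)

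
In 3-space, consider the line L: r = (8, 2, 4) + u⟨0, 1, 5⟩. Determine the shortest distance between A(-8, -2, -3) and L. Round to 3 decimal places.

Taking (8, 2, 4) on L with direction v = (0, 1, 5): w = A − (8, 2, 4) = (-16, -4, -7), and w × v = (-13, 80, -16).
Distance = |w × v| / |v| = √6825 / √26 ≈ 16.202.

16.202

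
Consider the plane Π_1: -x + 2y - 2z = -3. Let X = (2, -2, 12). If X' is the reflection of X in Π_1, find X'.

λ = (n·X − d)/|n|² = (-30 − (-3))/9 = -3.
Reflection = X − 2λn = (2, -2, 12) − (-6)·(-1, 2, -2) = (-4, 10, 0).

(-4, 10, 0)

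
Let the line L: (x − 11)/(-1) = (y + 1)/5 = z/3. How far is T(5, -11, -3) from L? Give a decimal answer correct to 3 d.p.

L has direction (-1, 5, 3) through (11, -1, 0).
Taking (11, -1, 0) on L with direction v = (-1, 5, 3): w = T − (11, -1, 0) = (-6, -10, -3), and w × v = (-15, 21, -40).
Distance = |w × v| / |v| = √2266 / √35 ≈ 8.046.

8.046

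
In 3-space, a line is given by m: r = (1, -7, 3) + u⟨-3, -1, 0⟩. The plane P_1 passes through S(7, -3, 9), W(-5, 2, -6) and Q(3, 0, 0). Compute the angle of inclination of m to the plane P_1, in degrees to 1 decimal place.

17.5

SW = (-12, 5, -15), SQ = (-4, 3, -9); a normal to P_1 is SW × SQ = (0, -48, -16).
Using S: P_1 has equation -48y - 16z = 0.
sin θ = |n·v| / (|n||v|) = |48| / (√2560 · √10) = 0.30000.
θ ≈ 17.5°.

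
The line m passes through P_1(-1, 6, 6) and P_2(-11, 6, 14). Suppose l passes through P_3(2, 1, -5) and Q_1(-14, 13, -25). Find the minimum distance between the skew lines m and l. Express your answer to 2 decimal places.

7.38

A direction vector for m is P_2 − P_1 = (-10, 0, 8).
A direction vector for l is Q_1 − P_3 = (-16, 12, -20).
Common perpendicular direction n = (-10, 0, 8) × (-16, 12, -20) = (-96, -328, -120).
With w = (2, 1, -5) − (-1, 6, 6) = (3, -5, -11), w · n = 2672.
Distance = |w · n| / |n| = |2672| / √131200 ≈ 7.38.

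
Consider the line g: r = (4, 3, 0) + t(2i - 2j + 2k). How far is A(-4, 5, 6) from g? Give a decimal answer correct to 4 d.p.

Taking (4, 3, 0) on g with direction v = (2, -2, 2): w = A − (4, 3, 0) = (-8, 2, 6), and w × v = (16, 28, 12).
Distance = |w × v| / |v| = √1184 / √12 ≈ 9.9331.

9.9331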